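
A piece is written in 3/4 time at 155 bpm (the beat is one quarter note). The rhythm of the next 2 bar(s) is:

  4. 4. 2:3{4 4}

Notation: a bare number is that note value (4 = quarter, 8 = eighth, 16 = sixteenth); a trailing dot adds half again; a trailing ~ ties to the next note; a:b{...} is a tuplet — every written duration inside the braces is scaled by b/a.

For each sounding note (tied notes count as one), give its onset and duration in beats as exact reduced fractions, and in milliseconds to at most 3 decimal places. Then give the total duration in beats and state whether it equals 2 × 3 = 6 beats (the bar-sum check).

1) 0.0ms=0b +580.645ms=3/2b
2) 580.645ms=3/2b +580.645ms=3/2b
3) 1161.29ms=3b +580.645ms=3/2b
4) 1741.935ms=9/2b +580.645ms=3/2b
Σ=6b of 6 (155bpm 3/4) — PASS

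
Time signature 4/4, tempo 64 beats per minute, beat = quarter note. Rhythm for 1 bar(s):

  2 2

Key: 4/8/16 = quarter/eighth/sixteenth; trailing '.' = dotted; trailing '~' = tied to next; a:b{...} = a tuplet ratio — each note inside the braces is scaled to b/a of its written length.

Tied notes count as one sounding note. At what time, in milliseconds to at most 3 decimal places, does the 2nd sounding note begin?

1. 0.0ms @ 0 + 1875.0ms (2)
2. 1875.0ms @ 2 + 1875.0ms (2)

note 2 onset = 2b = 1875.0ms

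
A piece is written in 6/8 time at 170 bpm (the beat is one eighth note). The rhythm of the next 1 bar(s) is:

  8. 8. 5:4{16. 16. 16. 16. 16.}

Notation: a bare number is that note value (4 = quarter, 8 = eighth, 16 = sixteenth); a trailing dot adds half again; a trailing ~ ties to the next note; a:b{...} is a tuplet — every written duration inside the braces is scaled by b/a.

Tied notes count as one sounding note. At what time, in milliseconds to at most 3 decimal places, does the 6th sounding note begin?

1. 0.0ms @ 0 + 529.412ms (3/2)
2. 529.412ms @ 3/2 + 529.412ms (3/2)
3. 1058.824ms @ 3 + 211.765ms (3/5)
4. 1270.588ms @ 18/5 + 211.765ms (3/5)
5. 1482.353ms @ 21/5 + 211.765ms (3/5)
6. 1694.118ms @ 24/5 + 211.765ms (3/5)
7. 1905.882ms @ 27/5 + 211.765ms (3/5)

note 6 onset = 24/5b = 1694.118ms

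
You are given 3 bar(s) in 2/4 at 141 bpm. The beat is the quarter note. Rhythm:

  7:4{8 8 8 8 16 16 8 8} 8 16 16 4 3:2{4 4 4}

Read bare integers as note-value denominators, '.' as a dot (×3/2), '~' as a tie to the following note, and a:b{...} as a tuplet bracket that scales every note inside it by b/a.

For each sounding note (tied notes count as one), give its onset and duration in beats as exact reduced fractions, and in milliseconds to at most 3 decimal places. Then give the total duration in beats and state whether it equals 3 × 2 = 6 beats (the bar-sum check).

1) 0.0ms=0b +121.581ms=2/7b
2) 121.581ms=2/7b +121.581ms=2/7b
3) 243.161ms=4/7b +121.581ms=2/7b
4) 364.742ms=6/7b +121.581ms=2/7b
5) 486.322ms=8/7b +60.79ms=1/7b
6) 547.112ms=9/7b +60.79ms=1/7b
7) 607.903ms=10/7b +121.581ms=2/7b
8) 729.483ms=12/7b +121.581ms=2/7b
9) 851.064ms=2b +212.766ms=1/2b
10) 1063.83ms=5/2b +106.383ms=1/4b
11) 1170.213ms=11/4b +106.383ms=1/4b
12) 1276.596ms=3b +425.532ms=1b
13) 1702.128ms=4b +283.688ms=2/3b
14) 1985.816ms=14/3b +283.688ms=2/3b
15) 2269.504ms=16/3b +283.688ms=2/3b
Σ=6b of 6 (141bpm 2/4) — PASS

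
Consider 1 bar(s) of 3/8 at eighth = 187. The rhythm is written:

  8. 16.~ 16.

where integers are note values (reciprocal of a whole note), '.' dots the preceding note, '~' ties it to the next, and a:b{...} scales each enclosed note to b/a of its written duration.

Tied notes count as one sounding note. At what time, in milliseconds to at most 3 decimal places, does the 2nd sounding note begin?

1. 0.0ms @ 0 + 481.283ms (3/2)
2. 481.283ms @ 3/2 + 481.283ms (3/2)

note 2 onset = 3/2b = 481.283ms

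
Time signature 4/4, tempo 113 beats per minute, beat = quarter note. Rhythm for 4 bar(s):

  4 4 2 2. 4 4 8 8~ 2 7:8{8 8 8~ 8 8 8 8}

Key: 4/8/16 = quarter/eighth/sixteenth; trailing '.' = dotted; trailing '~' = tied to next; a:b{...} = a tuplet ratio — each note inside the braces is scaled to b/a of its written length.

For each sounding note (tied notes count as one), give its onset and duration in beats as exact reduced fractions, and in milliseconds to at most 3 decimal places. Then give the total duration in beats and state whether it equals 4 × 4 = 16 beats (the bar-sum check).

1) 0.0ms=0b +530.973ms=1b
2) 530.973ms=1b +530.973ms=1b
3) 1061.947ms=2b +1061.947ms=2b
4) 2123.894ms=4b +1592.92ms=3b
5) 3716.814ms=7b +530.973ms=1b
6) 4247.788ms=8b +530.973ms=1b
7) 4778.761ms=9b +265.487ms=1/2b
8) 5044.248ms=19/2b +1327.434ms=5/2b
9) 6371.681ms=12b +303.413ms=4/7b
10) 6675.095ms=88/7b +303.413ms=4/7b
11) 6978.508ms=92/7b +606.827ms=8/7b
12) 7585.335ms=100/7b +303.413ms=4/7b
13) 7888.748ms=104/7b +303.413ms=4/7b
14) 8192.162ms=108/7b +303.413ms=4/7b
Σ=16b of 16 (113bpm 4/4) — PASS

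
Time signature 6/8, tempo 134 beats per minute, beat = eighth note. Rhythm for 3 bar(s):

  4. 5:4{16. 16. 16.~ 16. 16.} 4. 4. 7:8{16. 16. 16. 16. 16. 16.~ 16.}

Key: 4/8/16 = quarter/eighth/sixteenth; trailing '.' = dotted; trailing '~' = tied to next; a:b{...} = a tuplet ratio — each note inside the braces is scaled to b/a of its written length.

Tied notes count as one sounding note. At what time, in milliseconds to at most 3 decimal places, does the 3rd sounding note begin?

note 3 onset = 18/5b = 1611.94ms

1. 0.0ms @ 0 + 1343.284ms (3)
2. 1343.284ms @ 3 + 268.657ms (3/5)
3. 1611.94ms @ 18/5 + 268.657ms (3/5)
4. 1880.597ms @ 21/5 + 537.313ms (6/5)
5. 2417.91ms @ 27/5 + 268.657ms (3/5)
6. 2686.567ms @ 6 + 1343.284ms (3)
7. 4029.851ms @ 9 + 1343.284ms (3)
8. 5373.134ms @ 12 + 383.795ms (6/7)
9. 5756.93ms @ 90/7 + 383.795ms (6/7)
10. 6140.725ms @ 96/7 + 383.795ms (6/7)
11. 6524.52ms @ 102/7 + 383.795ms (6/7)
12. 6908.316ms @ 108/7 + 383.795ms (6/7)
13. 7292.111ms @ 114/7 + 767.591ms (12/7)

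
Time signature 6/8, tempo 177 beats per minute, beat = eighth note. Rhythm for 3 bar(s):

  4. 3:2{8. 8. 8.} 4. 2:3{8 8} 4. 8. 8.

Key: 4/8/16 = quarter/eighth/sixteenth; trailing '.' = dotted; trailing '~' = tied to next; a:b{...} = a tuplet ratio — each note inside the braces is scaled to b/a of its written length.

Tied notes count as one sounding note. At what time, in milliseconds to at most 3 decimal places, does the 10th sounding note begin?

1. 0.0ms @ 0 + 1016.949ms (3)
2. 1016.949ms @ 3 + 338.983ms (1)
3. 1355.932ms @ 4 + 338.983ms (1)
4. 1694.915ms @ 5 + 338.983ms (1)
5. 2033.898ms @ 6 + 1016.949ms (3)
6. 3050.847ms @ 9 + 508.475ms (3/2)
7. 3559.322ms @ 21/2 + 508.475ms (3/2)
8. 4067.797ms @ 12 + 1016.949ms (3)
9. 5084.746ms @ 15 + 508.475ms (3/2)
10. 5593.22ms @ 33/2 + 508.475ms (3/2)

note 10 onset = 33/2b = 5593.22ms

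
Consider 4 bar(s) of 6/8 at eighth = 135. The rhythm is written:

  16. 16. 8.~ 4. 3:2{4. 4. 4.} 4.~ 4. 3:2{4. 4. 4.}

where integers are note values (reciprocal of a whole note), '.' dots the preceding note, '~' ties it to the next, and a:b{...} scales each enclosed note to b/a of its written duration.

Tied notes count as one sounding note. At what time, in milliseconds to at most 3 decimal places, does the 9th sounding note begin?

note 9 onset = 20b = 8888.889ms

1. 0.0ms @ 0 + 333.333ms (3/4)
2. 333.333ms @ 3/4 + 333.333ms (3/4)
3. 666.667ms @ 3/2 + 2000.0ms (9/2)
4. 2666.667ms @ 6 + 888.889ms (2)
5. 3555.556ms @ 8 + 888.889ms (2)
6. 4444.444ms @ 10 + 888.889ms (2)
7. 5333.333ms @ 12 + 2666.667ms (6)
8. 8000.0ms @ 18 + 888.889ms (2)
9. 8888.889ms @ 20 + 888.889ms (2)
10. 9777.778ms @ 22 + 888.889ms (2)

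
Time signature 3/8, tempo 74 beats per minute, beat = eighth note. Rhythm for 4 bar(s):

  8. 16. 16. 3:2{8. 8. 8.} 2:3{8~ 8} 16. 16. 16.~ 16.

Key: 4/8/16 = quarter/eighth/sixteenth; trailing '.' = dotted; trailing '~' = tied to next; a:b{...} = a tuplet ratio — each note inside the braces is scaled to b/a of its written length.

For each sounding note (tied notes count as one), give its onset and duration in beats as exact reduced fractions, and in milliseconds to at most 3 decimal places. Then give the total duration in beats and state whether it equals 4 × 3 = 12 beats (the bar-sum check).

1) 0.0ms=0b +1216.216ms=3/2b
2) 1216.216ms=3/2b +608.108ms=3/4b
3) 1824.324ms=9/4b +608.108ms=3/4b
4) 2432.432ms=3b +810.811ms=1b
5) 3243.243ms=4b +810.811ms=1b
6) 4054.054ms=5b +810.811ms=1b
7) 4864.865ms=6b +2432.432ms=3b
8) 7297.297ms=9b +608.108ms=3/4b
9) 7905.405ms=39/4b +608.108ms=3/4b
10) 8513.514ms=21/2b +1216.216ms=3/2b
Σ=12b of 12 (74bpm 3/8) — PASS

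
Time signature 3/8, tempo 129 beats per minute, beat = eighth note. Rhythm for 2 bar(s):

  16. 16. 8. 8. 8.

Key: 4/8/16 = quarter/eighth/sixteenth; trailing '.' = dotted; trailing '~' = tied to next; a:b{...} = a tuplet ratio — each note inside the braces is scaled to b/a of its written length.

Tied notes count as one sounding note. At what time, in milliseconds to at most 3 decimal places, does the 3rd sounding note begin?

note 3 onset = 3/2b = 697.674ms

1. 0.0ms @ 0 + 348.837ms (3/4)
2. 348.837ms @ 3/4 + 348.837ms (3/4)
3. 697.674ms @ 3/2 + 697.674ms (3/2)
4. 1395.349ms @ 3 + 697.674ms (3/2)
5. 2093.023ms @ 9/2 + 697.674ms (3/2)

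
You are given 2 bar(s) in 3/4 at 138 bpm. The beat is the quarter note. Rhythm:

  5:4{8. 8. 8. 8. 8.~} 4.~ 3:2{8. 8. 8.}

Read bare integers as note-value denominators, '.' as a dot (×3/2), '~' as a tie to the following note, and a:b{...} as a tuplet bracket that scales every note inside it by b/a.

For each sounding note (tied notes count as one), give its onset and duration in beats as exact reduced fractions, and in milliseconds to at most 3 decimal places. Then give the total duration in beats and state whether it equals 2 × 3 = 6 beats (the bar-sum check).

1) 0.0ms=0b +260.87ms=3/5b
2) 260.87ms=3/5b +260.87ms=3/5b
3) 521.739ms=6/5b +260.87ms=3/5b
4) 782.609ms=9/5b +260.87ms=3/5b
5) 1043.478ms=12/5b +1130.435ms=13/5b
6) 2173.913ms=5b +217.391ms=1/2b
7) 2391.304ms=11/2b +217.391ms=1/2b
Σ=6b of 6 (138bpm 3/4) — PASS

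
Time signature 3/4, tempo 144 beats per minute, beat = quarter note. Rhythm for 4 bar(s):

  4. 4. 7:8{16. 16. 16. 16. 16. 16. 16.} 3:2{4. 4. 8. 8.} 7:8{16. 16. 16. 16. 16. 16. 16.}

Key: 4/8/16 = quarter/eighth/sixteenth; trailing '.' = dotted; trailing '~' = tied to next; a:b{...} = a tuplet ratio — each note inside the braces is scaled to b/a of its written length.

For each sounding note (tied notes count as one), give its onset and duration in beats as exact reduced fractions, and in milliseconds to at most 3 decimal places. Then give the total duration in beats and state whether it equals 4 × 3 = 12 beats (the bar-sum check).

1) 0.0ms=0b +625.0ms=3/2b
2) 625.0ms=3/2b +625.0ms=3/2b
3) 1250.0ms=3b +178.571ms=3/7b
4) 1428.571ms=24/7b +178.571ms=3/7b
5) 1607.143ms=27/7b +178.571ms=3/7b
6) 1785.714ms=30/7b +178.571ms=3/7b
7) 1964.286ms=33/7b +178.571ms=3/7b
8) 2142.857ms=36/7b +178.571ms=3/7b
9) 2321.429ms=39/7b +178.571ms=3/7b
10) 2500.0ms=6b +416.667ms=1b
11) 2916.667ms=7b +416.667ms=1b
12) 3333.333ms=8b +208.333ms=1/2b
13) 3541.667ms=17/2b +208.333ms=1/2b
14) 3750.0ms=9b +178.571ms=3/7b
15) 3928.571ms=66/7b +178.571ms=3/7b
16) 4107.143ms=69/7b +178.571ms=3/7b
17) 4285.714ms=72/7b +178.571ms=3/7b
18) 4464.286ms=75/7b +178.571ms=3/7b
19) 4642.857ms=78/7b +178.571ms=3/7b
20) 4821.429ms=81/7b +178.571ms=3/7b
Σ=12b of 12 (144bpm 3/4) — PASS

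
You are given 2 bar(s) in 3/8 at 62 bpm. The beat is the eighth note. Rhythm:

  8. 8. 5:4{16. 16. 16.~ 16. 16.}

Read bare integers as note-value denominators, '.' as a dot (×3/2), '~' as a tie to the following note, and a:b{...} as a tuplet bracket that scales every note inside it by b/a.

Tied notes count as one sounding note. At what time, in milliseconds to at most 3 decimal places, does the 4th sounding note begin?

note 4 onset = 18/5b = 3483.871ms

1. 0.0ms @ 0 + 1451.613ms (3/2)
2. 1451.613ms @ 3/2 + 1451.613ms (3/2)
3. 2903.226ms @ 3 + 580.645ms (3/5)
4. 3483.871ms @ 18/5 + 580.645ms (3/5)
5. 4064.516ms @ 21/5 + 1161.29ms (6/5)
6. 5225.806ms @ 27/5 + 580.645ms (3/5)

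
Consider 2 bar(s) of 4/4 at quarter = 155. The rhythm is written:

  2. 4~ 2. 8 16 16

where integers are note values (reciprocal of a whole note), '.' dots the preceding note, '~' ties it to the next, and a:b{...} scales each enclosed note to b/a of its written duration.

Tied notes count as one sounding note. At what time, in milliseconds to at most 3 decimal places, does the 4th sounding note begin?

note 4 onset = 15/2b = 2903.226ms

1. 0.0ms @ 0 + 1161.29ms (3)
2. 1161.29ms @ 3 + 1548.387ms (4)
3. 2709.677ms @ 7 + 193.548ms (1/2)
4. 2903.226ms @ 15/2 + 96.774ms (1/4)
5. 3000.0ms @ 31/4 + 96.774ms (1/4)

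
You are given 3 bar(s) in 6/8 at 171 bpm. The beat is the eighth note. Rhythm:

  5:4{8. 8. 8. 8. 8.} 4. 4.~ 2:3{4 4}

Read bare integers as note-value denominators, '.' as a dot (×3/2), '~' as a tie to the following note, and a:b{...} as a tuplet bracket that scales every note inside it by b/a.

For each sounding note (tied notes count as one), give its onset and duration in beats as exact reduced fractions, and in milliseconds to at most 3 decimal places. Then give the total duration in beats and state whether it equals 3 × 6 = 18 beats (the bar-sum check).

1) 0.0ms=0b +421.053ms=6/5b
2) 421.053ms=6/5b +421.053ms=6/5b
3) 842.105ms=12/5b +421.053ms=6/5b
4) 1263.158ms=18/5b +421.053ms=6/5b
5) 1684.211ms=24/5b +421.053ms=6/5b
6) 2105.263ms=6b +1052.632ms=3b
7) 3157.895ms=9b +2105.263ms=6b
8) 5263.158ms=15b +1052.632ms=3b
Σ=18b of 18 (171bpm 6/8) — PASS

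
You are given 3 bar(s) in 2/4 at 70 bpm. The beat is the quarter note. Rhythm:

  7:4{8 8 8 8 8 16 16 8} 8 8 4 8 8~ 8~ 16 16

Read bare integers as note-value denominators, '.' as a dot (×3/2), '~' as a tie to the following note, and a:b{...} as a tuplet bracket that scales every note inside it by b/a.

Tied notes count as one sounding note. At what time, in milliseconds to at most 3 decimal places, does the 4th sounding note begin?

1. 0.0ms @ 0 + 244.898ms (2/7)
2. 244.898ms @ 2/7 + 244.898ms (2/7)
3. 489.796ms @ 4/7 + 244.898ms (2/7)
4. 734.694ms @ 6/7 + 244.898ms (2/7)
5. 979.592ms @ 8/7 + 244.898ms (2/7)
6. 1224.49ms @ 10/7 + 122.449ms (1/7)
7. 1346.939ms @ 11/7 + 122.449ms (1/7)
8. 1469.388ms @ 12/7 + 244.898ms (2/7)
9. 1714.286ms @ 2 + 428.571ms (1/2)
10. 2142.857ms @ 5/2 + 428.571ms (1/2)
11. 2571.429ms @ 3 + 857.143ms (1)
12. 3428.571ms @ 4 + 428.571ms (1/2)
13. 3857.143ms @ 9/2 + 1071.429ms (5/4)
14. 4928.571ms @ 23/4 + 214.286ms (1/4)

note 4 onset = 6/7b = 734.694ms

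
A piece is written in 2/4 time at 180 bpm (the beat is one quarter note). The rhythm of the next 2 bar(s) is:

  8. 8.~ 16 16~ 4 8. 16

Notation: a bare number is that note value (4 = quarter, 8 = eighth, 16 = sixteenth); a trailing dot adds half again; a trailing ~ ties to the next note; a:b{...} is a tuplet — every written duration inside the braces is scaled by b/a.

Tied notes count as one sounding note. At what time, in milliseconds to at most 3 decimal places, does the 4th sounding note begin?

note 4 onset = 3b = 1000.0ms

1. 0.0ms @ 0 + 250.0ms (3/4)
2. 250.0ms @ 3/4 + 333.333ms (1)
3. 583.333ms @ 7/4 + 416.667ms (5/4)
4. 1000.0ms @ 3 + 250.0ms (3/4)
5. 1250.0ms @ 15/4 + 83.333ms (1/4)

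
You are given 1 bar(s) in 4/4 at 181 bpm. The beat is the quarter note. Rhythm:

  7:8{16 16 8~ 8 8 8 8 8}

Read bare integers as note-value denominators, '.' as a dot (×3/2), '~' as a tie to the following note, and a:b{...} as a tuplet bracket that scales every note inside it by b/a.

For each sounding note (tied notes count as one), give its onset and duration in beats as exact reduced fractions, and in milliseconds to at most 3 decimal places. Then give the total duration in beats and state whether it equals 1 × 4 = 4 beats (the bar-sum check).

1) 0.0ms=0b +94.712ms=2/7b
2) 94.712ms=2/7b +94.712ms=2/7b
3) 189.424ms=4/7b +378.848ms=8/7b
4) 568.272ms=12/7b +189.424ms=4/7b
5) 757.695ms=16/7b +189.424ms=4/7b
6) 947.119ms=20/7b +189.424ms=4/7b
7) 1136.543ms=24/7b +189.424ms=4/7b
Σ=4b of 4 (181bpm 4/4) — PASS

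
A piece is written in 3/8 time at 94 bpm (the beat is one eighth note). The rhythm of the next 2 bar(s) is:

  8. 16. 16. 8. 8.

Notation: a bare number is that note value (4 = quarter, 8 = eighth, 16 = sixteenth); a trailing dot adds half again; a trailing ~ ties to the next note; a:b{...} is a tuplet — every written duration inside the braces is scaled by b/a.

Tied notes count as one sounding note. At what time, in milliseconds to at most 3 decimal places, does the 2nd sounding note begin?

1. 0.0ms @ 0 + 957.447ms (3/2)
2. 957.447ms @ 3/2 + 478.723ms (3/4)
3. 1436.17ms @ 9/4 + 478.723ms (3/4)
4. 1914.894ms @ 3 + 957.447ms (3/2)
5. 2872.34ms @ 9/2 + 957.447ms (3/2)

note 2 onset = 3/2b = 957.447ms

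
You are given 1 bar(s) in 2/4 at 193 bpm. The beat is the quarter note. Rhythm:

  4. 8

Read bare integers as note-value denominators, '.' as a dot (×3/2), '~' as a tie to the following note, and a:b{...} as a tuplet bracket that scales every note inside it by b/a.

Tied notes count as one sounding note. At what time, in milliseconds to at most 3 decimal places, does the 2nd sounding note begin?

note 2 onset = 3/2b = 466.321ms

1. 0.0ms @ 0 + 466.321ms (3/2)
2. 466.321ms @ 3/2 + 155.44ms (1/2)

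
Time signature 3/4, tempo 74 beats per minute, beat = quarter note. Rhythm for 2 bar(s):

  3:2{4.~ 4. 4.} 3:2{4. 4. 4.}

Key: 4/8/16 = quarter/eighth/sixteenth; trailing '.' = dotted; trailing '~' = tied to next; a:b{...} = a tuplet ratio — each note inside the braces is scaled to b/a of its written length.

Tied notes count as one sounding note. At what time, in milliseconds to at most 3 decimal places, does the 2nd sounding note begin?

note 2 onset = 2b = 1621.622ms

1. 0.0ms @ 0 + 1621.622ms (2)
2. 1621.622ms @ 2 + 810.811ms (1)
3. 2432.432ms @ 3 + 810.811ms (1)
4. 3243.243ms @ 4 + 810.811ms (1)
5. 4054.054ms @ 5 + 810.811ms (1)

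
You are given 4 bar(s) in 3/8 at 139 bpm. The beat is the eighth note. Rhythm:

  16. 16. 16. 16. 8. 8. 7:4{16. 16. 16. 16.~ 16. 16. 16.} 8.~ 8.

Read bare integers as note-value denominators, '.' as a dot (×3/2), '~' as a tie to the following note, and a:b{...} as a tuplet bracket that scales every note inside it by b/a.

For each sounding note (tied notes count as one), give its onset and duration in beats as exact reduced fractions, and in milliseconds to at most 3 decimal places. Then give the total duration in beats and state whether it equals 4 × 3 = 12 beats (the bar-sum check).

1) 0.0ms=0b +323.741ms=3/4b
2) 323.741ms=3/4b +323.741ms=3/4b
3) 647.482ms=3/2b +323.741ms=3/4b
4) 971.223ms=9/4b +323.741ms=3/4b
5) 1294.964ms=3b +647.482ms=3/2b
6) 1942.446ms=9/2b +647.482ms=3/2b
7) 2589.928ms=6b +184.995ms=3/7b
8) 2774.923ms=45/7b +184.995ms=3/7b
9) 2959.918ms=48/7b +184.995ms=3/7b
10) 3144.913ms=51/7b +369.99ms=6/7b
11) 3514.902ms=57/7b +184.995ms=3/7b
12) 3699.897ms=60/7b +184.995ms=3/7b
13) 3884.892ms=9b +1294.964ms=3b
Σ=12b of 12 (139bpm 3/8) — PASS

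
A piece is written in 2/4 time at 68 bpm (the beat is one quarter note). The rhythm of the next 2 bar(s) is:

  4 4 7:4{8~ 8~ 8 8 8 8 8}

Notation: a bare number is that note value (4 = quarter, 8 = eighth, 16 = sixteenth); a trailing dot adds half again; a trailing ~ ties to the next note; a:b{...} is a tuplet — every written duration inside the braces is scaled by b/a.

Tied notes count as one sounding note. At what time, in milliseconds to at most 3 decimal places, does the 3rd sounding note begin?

1. 0.0ms @ 0 + 882.353ms (1)
2. 882.353ms @ 1 + 882.353ms (1)
3. 1764.706ms @ 2 + 756.303ms (6/7)
4. 2521.008ms @ 20/7 + 252.101ms (2/7)
5. 2773.109ms @ 22/7 + 252.101ms (2/7)
6. 3025.21ms @ 24/7 + 252.101ms (2/7)
7. 3277.311ms @ 26/7 + 252.101ms (2/7)

note 3 onset = 2b = 1764.706ms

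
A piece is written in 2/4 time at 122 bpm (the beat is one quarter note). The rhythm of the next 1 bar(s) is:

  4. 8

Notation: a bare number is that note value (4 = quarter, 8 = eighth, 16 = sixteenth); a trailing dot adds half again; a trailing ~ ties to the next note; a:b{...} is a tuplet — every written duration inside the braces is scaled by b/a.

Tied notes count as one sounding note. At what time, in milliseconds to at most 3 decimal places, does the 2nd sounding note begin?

note 2 onset = 3/2b = 737.705ms

1. 0.0ms @ 0 + 737.705ms (3/2)
2. 737.705ms @ 3/2 + 245.902ms (1/2)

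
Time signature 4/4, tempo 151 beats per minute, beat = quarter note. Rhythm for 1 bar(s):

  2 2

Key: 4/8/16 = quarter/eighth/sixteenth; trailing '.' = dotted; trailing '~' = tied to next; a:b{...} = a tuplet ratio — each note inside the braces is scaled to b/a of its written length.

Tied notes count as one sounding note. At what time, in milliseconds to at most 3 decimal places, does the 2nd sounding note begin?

note 2 onset = 2b = 794.702ms

1. 0.0ms @ 0 + 794.702ms (2)
2. 794.702ms @ 2 + 794.702ms (2)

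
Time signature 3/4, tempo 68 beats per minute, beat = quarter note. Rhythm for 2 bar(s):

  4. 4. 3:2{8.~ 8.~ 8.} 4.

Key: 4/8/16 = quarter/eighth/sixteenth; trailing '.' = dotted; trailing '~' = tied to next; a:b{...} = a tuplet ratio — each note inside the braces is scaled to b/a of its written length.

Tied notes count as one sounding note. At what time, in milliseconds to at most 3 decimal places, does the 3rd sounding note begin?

1. 0.0ms @ 0 + 1323.529ms (3/2)
2. 1323.529ms @ 3/2 + 1323.529ms (3/2)
3. 2647.059ms @ 3 + 1323.529ms (3/2)
4. 3970.588ms @ 9/2 + 1323.529ms (3/2)

note 3 onset = 3b = 2647.059ms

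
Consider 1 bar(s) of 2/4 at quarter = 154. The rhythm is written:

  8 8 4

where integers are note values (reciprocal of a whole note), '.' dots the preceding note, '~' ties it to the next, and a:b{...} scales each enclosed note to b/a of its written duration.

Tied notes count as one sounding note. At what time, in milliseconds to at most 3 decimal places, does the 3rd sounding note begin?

note 3 onset = 1b = 389.61ms

1. 0.0ms @ 0 + 194.805ms (1/2)
2. 194.805ms @ 1/2 + 194.805ms (1/2)
3. 389.61ms @ 1 + 389.61ms (1)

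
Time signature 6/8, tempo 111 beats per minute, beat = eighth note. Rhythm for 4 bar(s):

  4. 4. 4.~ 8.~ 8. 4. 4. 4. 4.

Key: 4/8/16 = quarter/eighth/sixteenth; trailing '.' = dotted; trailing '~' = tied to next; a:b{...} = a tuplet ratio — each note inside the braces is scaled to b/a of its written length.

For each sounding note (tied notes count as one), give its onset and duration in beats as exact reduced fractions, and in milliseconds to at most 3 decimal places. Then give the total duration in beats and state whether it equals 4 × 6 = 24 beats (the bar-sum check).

1) 0.0ms=0b +1621.622ms=3b
2) 1621.622ms=3b +1621.622ms=3b
3) 3243.243ms=6b +3243.243ms=6b
4) 6486.486ms=12b +1621.622ms=3b
5) 8108.108ms=15b +1621.622ms=3b
6) 9729.73ms=18b +1621.622ms=3b
7) 11351.351ms=21b +1621.622ms=3b
Σ=24b of 24 (111bpm 6/8) — PASS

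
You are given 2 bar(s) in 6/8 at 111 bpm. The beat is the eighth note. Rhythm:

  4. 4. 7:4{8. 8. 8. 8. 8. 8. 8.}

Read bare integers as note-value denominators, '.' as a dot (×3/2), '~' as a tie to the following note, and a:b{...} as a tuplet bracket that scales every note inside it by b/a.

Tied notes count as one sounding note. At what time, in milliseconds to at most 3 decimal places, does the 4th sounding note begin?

note 4 onset = 48/7b = 3706.564ms

1. 0.0ms @ 0 + 1621.622ms (3)
2. 1621.622ms @ 3 + 1621.622ms (3)
3. 3243.243ms @ 6 + 463.32ms (6/7)
4. 3706.564ms @ 48/7 + 463.32ms (6/7)
5. 4169.884ms @ 54/7 + 463.32ms (6/7)
6. 4633.205ms @ 60/7 + 463.32ms (6/7)
7. 5096.525ms @ 66/7 + 463.32ms (6/7)
8. 5559.846ms @ 72/7 + 463.32ms (6/7)
9. 6023.166ms @ 78/7 + 463.32ms (6/7)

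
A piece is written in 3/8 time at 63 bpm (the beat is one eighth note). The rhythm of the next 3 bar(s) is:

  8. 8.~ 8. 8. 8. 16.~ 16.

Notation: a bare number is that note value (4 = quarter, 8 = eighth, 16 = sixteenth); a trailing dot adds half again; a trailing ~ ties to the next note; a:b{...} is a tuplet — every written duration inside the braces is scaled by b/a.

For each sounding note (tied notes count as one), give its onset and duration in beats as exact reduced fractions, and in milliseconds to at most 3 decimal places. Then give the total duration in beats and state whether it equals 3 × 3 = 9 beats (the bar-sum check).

1) 0.0ms=0b +1428.571ms=3/2b
2) 1428.571ms=3/2b +2857.143ms=3b
3) 4285.714ms=9/2b +1428.571ms=3/2b
4) 5714.286ms=6b +1428.571ms=3/2b
5) 7142.857ms=15/2b +1428.571ms=3/2b
Σ=9b of 9 (63bpm 3/8) — PASS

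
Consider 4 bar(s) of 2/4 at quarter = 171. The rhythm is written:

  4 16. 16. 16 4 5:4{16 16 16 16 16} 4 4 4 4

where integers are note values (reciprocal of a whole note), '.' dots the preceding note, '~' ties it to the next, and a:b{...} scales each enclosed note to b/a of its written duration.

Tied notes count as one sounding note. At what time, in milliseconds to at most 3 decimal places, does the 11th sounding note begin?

1. 0.0ms @ 0 + 350.877ms (1)
2. 350.877ms @ 1 + 131.579ms (3/8)
3. 482.456ms @ 11/8 + 131.579ms (3/8)
4. 614.035ms @ 7/4 + 87.719ms (1/4)
5. 701.754ms @ 2 + 350.877ms (1)
6. 1052.632ms @ 3 + 70.175ms (1/5)
7. 1122.807ms @ 16/5 + 70.175ms (1/5)
8. 1192.982ms @ 17/5 + 70.175ms (1/5)
9. 1263.158ms @ 18/5 + 70.175ms (1/5)
10. 1333.333ms @ 19/5 + 70.175ms (1/5)
11. 1403.509ms @ 4 + 350.877ms (1)
12. 1754.386ms @ 5 + 350.877ms (1)
13. 2105.263ms @ 6 + 350.877ms (1)
14. 2456.14ms @ 7 + 350.877ms (1)

note 11 onset = 4b = 1403.509ms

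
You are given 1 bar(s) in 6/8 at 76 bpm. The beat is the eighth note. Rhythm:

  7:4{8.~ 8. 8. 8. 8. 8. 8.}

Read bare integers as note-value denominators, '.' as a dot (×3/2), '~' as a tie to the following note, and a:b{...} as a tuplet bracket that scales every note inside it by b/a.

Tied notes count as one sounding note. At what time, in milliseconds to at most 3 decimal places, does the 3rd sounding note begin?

note 3 onset = 18/7b = 2030.075ms

1. 0.0ms @ 0 + 1353.383ms (12/7)
2. 1353.383ms @ 12/7 + 676.692ms (6/7)
3. 2030.075ms @ 18/7 + 676.692ms (6/7)
4. 2706.767ms @ 24/7 + 676.692ms (6/7)
5. 3383.459ms @ 30/7 + 676.692ms (6/7)
6. 4060.15ms @ 36/7 + 676.692ms (6/7)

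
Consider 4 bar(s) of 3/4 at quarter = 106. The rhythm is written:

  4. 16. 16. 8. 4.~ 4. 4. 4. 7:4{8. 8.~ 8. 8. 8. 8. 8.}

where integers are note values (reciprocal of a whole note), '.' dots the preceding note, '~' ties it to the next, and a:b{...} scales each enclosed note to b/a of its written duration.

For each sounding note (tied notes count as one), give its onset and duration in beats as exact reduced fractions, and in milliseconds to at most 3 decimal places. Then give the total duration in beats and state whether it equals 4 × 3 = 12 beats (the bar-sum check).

1) 0.0ms=0b +849.057ms=3/2b
2) 849.057ms=3/2b +212.264ms=3/8b
3) 1061.321ms=15/8b +212.264ms=3/8b
4) 1273.585ms=9/4b +424.528ms=3/4b
5) 1698.113ms=3b +1698.113ms=3b
6) 3396.226ms=6b +849.057ms=3/2b
7) 4245.283ms=15/2b +849.057ms=3/2b
8) 5094.34ms=9b +242.588ms=3/7b
9) 5336.927ms=66/7b +485.175ms=6/7b
10) 5822.102ms=72/7b +242.588ms=3/7b
11) 6064.69ms=75/7b +242.588ms=3/7b
12) 6307.278ms=78/7b +242.588ms=3/7b
13) 6549.865ms=81/7b +242.588ms=3/7b
Σ=12b of 12 (106bpm 3/4) — PASS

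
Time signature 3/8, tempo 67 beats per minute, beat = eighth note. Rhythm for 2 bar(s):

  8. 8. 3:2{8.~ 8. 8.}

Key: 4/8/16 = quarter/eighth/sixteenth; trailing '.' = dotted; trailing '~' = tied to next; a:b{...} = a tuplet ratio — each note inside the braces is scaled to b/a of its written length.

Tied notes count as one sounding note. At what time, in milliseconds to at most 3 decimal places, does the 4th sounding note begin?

note 4 onset = 5b = 4477.612ms

1. 0.0ms @ 0 + 1343.284ms (3/2)
2. 1343.284ms @ 3/2 + 1343.284ms (3/2)
3. 2686.567ms @ 3 + 1791.045ms (2)
4. 4477.612ms @ 5 + 895.522ms (1)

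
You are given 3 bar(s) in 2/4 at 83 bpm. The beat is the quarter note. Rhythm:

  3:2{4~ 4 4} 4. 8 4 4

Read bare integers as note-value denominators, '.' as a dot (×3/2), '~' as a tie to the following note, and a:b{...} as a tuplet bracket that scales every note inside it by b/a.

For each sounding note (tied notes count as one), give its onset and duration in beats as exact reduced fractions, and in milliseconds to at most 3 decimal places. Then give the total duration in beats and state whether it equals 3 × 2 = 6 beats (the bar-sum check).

1) 0.0ms=0b +963.855ms=4/3b
2) 963.855ms=4/3b +481.928ms=2/3b
3) 1445.783ms=2b +1084.337ms=3/2b
4) 2530.12ms=7/2b +361.446ms=1/2b
5) 2891.566ms=4b +722.892ms=1b
6) 3614.458ms=5b +722.892ms=1b
Σ=6b of 6 (83bpm 2/4) — PASS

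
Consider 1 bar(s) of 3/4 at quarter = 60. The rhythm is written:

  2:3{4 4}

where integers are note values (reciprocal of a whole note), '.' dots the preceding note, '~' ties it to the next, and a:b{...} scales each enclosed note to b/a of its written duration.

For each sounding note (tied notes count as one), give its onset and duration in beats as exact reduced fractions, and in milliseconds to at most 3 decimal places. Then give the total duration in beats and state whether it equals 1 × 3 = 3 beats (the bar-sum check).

1) 0.0ms=0b +1500.0ms=3/2b
2) 1500.0ms=3/2b +1500.0ms=3/2b
Σ=3b of 3 (60bpm 3/4) — PASS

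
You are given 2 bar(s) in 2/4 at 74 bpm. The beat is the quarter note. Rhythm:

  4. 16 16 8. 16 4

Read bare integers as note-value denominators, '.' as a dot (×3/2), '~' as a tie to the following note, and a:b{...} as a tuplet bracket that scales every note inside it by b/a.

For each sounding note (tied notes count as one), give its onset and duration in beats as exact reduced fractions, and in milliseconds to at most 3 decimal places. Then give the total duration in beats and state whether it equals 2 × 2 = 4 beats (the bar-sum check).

1) 0.0ms=0b +1216.216ms=3/2b
2) 1216.216ms=3/2b +202.703ms=1/4b
3) 1418.919ms=7/4b +202.703ms=1/4b
4) 1621.622ms=2b +608.108ms=3/4b
5) 2229.73ms=11/4b +202.703ms=1/4b
6) 2432.432ms=3b +810.811ms=1b
Σ=4b of 4 (74bpm 2/4) — PASS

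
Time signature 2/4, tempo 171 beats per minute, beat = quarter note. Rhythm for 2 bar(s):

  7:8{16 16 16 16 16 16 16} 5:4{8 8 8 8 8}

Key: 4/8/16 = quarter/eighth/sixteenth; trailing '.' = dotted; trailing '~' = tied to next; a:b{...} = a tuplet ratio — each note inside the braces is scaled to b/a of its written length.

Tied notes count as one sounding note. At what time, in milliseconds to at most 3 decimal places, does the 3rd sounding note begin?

1. 0.0ms @ 0 + 100.251ms (2/7)
2. 100.251ms @ 2/7 + 100.251ms (2/7)
3. 200.501ms @ 4/7 + 100.251ms (2/7)
4. 300.752ms @ 6/7 + 100.251ms (2/7)
5. 401.003ms @ 8/7 + 100.251ms (2/7)
6. 501.253ms @ 10/7 + 100.251ms (2/7)
7. 601.504ms @ 12/7 + 100.251ms (2/7)
8. 701.754ms @ 2 + 140.351ms (2/5)
9. 842.105ms @ 12/5 + 140.351ms (2/5)
10. 982.456ms @ 14/5 + 140.351ms (2/5)
11. 1122.807ms @ 16/5 + 140.351ms (2/5)
12. 1263.158ms @ 18/5 + 140.351ms (2/5)

note 3 onset = 4/7b = 200.501ms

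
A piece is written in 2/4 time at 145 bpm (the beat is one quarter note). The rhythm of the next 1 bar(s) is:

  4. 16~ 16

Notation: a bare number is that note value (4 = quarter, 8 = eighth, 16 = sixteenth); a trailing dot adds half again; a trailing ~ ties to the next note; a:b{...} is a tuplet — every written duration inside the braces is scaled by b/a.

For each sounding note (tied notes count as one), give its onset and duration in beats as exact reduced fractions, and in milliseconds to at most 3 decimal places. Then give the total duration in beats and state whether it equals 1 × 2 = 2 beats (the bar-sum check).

1) 0.0ms=0b +620.69ms=3/2b
2) 620.69ms=3/2b +206.897ms=1/2b
Σ=2b of 2 (145bpm 2/4) — PASS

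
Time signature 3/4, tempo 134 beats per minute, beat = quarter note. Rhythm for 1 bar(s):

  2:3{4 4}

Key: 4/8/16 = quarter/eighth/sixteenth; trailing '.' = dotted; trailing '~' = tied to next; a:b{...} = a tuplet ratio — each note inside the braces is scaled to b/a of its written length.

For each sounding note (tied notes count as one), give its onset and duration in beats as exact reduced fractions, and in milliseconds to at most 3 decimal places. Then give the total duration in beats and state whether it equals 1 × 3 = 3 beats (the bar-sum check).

1) 0.0ms=0b +671.642ms=3/2b
2) 671.642ms=3/2b +671.642ms=3/2b
Σ=3b of 3 (134bpm 3/4) — PASS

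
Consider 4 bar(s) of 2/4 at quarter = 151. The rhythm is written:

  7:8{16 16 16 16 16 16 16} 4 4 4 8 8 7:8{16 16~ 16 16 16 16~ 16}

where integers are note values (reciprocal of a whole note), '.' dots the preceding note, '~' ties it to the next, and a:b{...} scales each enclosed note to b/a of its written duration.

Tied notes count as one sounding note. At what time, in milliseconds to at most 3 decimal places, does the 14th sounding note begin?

note 14 onset = 44/7b = 2497.635ms

1. 0.0ms @ 0 + 113.529ms (2/7)
2. 113.529ms @ 2/7 + 113.529ms (2/7)
3. 227.058ms @ 4/7 + 113.529ms (2/7)
4. 340.587ms @ 6/7 + 113.529ms (2/7)
5. 454.115ms @ 8/7 + 113.529ms (2/7)
6. 567.644ms @ 10/7 + 113.529ms (2/7)
7. 681.173ms @ 12/7 + 113.529ms (2/7)
8. 794.702ms @ 2 + 397.351ms (1)
9. 1192.053ms @ 3 + 397.351ms (1)
10. 1589.404ms @ 4 + 397.351ms (1)
11. 1986.755ms @ 5 + 198.675ms (1/2)
12. 2185.43ms @ 11/2 + 198.675ms (1/2)
13. 2384.106ms @ 6 + 113.529ms (2/7)
14. 2497.635ms @ 44/7 + 227.058ms (4/7)
15. 2724.693ms @ 48/7 + 113.529ms (2/7)
16. 2838.221ms @ 50/7 + 113.529ms (2/7)
17. 2951.75ms @ 52/7 + 227.058ms (4/7)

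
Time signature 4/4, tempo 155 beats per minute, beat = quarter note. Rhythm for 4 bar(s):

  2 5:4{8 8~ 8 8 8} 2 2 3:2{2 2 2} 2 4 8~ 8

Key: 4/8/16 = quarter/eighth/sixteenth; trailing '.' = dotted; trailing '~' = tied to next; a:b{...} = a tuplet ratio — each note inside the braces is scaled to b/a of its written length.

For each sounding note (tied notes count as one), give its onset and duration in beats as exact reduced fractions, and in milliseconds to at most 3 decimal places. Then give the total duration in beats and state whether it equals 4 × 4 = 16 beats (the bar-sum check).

1) 0.0ms=0b +774.194ms=2b
2) 774.194ms=2b +154.839ms=2/5b
3) 929.032ms=12/5b +309.677ms=4/5b
4) 1238.71ms=16/5b +154.839ms=2/5b
5) 1393.548ms=18/5b +154.839ms=2/5b
6) 1548.387ms=4b +774.194ms=2b
7) 2322.581ms=6b +774.194ms=2b
8) 3096.774ms=8b +516.129ms=4/3b
9) 3612.903ms=28/3b +516.129ms=4/3b
10) 4129.032ms=32/3b +516.129ms=4/3b
11) 4645.161ms=12b +774.194ms=2b
12) 5419.355ms=14b +387.097ms=1b
13) 5806.452ms=15b +387.097ms=1b
Σ=16b of 16 (155bpm 4/4) — PASS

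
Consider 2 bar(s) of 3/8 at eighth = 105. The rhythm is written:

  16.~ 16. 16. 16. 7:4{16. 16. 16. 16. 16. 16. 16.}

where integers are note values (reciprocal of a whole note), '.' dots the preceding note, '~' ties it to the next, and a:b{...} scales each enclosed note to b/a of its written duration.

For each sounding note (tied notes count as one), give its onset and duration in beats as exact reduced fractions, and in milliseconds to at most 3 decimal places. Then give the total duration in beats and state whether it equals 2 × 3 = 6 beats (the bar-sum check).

1) 0.0ms=0b +857.143ms=3/2b
2) 857.143ms=3/2b +428.571ms=3/4b
3) 1285.714ms=9/4b +428.571ms=3/4b
4) 1714.286ms=3b +244.898ms=3/7b
5) 1959.184ms=24/7b +244.898ms=3/7b
6) 2204.082ms=27/7b +244.898ms=3/7b
7) 2448.98ms=30/7b +244.898ms=3/7b
8) 2693.878ms=33/7b +244.898ms=3/7b
9) 2938.776ms=36/7b +244.898ms=3/7b
10) 3183.673ms=39/7b +244.898ms=3/7b
Σ=6b of 6 (105bpm 3/8) — PASS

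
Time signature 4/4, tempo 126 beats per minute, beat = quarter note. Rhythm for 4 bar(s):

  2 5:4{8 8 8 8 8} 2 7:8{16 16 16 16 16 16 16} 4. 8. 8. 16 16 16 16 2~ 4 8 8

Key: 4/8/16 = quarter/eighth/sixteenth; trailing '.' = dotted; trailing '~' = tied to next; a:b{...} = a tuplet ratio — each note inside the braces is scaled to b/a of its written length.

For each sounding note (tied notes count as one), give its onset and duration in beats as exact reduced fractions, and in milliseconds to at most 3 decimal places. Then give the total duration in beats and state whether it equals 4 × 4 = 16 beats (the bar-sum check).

1) 0.0ms=0b +952.381ms=2b
2) 952.381ms=2b +190.476ms=2/5b
3) 1142.857ms=12/5b +190.476ms=2/5b
4) 1333.333ms=14/5b +190.476ms=2/5b
5) 1523.81ms=16/5b +190.476ms=2/5b
6) 1714.286ms=18/5b +190.476ms=2/5b
7) 1904.762ms=4b +952.381ms=2b
8) 2857.143ms=6b +136.054ms=2/7b
9) 2993.197ms=44/7b +136.054ms=2/7b
10) 3129.252ms=46/7b +136.054ms=2/7b
11) 3265.306ms=48/7b +136.054ms=2/7b
12) 3401.361ms=50/7b +136.054ms=2/7b
13) 3537.415ms=52/7b +136.054ms=2/7b
14) 3673.469ms=54/7b +136.054ms=2/7b
15) 3809.524ms=8b +714.286ms=3/2b
16) 4523.81ms=19/2b +357.143ms=3/4b
17) 4880.952ms=41/4b +357.143ms=3/4b
18) 5238.095ms=11b +119.048ms=1/4b
19) 5357.143ms=45/4b +119.048ms=1/4b
20) 5476.19ms=23/2b +119.048ms=1/4b
21) 5595.238ms=47/4b +119.048ms=1/4b
22) 5714.286ms=12b +1428.571ms=3b
23) 7142.857ms=15b +238.095ms=1/2b
24) 7380.952ms=31/2b +238.095ms=1/2b
Σ=16b of 16 (126bpm 4/4) — PASS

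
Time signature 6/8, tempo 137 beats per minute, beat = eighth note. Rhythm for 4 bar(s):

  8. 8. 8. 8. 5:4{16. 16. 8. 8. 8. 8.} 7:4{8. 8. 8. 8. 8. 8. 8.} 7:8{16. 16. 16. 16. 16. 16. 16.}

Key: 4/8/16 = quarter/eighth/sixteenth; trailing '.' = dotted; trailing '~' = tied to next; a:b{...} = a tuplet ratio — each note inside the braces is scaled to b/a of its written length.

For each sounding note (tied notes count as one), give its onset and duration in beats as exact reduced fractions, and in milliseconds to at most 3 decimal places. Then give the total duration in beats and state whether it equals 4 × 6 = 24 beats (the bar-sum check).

1) 0.0ms=0b +656.934ms=3/2b
2) 656.934ms=3/2b +656.934ms=3/2b
3) 1313.869ms=3b +656.934ms=3/2b
4) 1970.803ms=9/2b +656.934ms=3/2b
5) 2627.737ms=6b +262.774ms=3/5b
6) 2890.511ms=33/5b +262.774ms=3/5b
7) 3153.285ms=36/5b +525.547ms=6/5b
8) 3678.832ms=42/5b +525.547ms=6/5b
9) 4204.38ms=48/5b +525.547ms=6/5b
10) 4729.927ms=54/5b +525.547ms=6/5b
11) 5255.474ms=12b +375.391ms=6/7b
12) 5630.865ms=90/7b +375.391ms=6/7b
13) 6006.257ms=96/7b +375.391ms=6/7b
14) 6381.648ms=102/7b +375.391ms=6/7b
15) 6757.039ms=108/7b +375.391ms=6/7b
16) 7132.43ms=114/7b +375.391ms=6/7b
17) 7507.821ms=120/7b +375.391ms=6/7b
18) 7883.212ms=18b +375.391ms=6/7b
19) 8258.603ms=132/7b +375.391ms=6/7b
20) 8633.994ms=138/7b +375.391ms=6/7b
21) 9009.385ms=144/7b +375.391ms=6/7b
22) 9384.776ms=150/7b +375.391ms=6/7b
23) 9760.167ms=156/7b +375.391ms=6/7b
24) 10135.558ms=162/7b +375.391ms=6/7b
Σ=24b of 24 (137bpm 6/8) — PASS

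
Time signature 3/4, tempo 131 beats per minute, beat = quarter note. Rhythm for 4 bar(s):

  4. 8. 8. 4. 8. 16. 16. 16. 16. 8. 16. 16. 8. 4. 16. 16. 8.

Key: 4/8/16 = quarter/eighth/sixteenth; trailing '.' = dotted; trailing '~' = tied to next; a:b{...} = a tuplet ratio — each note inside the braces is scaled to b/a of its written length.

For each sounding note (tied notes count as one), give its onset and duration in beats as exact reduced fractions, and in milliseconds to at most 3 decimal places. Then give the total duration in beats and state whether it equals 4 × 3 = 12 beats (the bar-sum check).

1) 0.0ms=0b +687.023ms=3/2b
2) 687.023ms=3/2b +343.511ms=3/4b
3) 1030.534ms=9/4b +343.511ms=3/4b
4) 1374.046ms=3b +687.023ms=3/2b
5) 2061.069ms=9/2b +343.511ms=3/4b
6) 2404.58ms=21/4b +171.756ms=3/8b
7) 2576.336ms=45/8b +171.756ms=3/8b
8) 2748.092ms=6b +171.756ms=3/8b
9) 2919.847ms=51/8b +171.756ms=3/8b
10) 3091.603ms=27/4b +343.511ms=3/4b
11) 3435.115ms=15/2b +171.756ms=3/8b
12) 3606.87ms=63/8b +171.756ms=3/8b
13) 3778.626ms=33/4b +343.511ms=3/4b
14) 4122.137ms=9b +687.023ms=3/2b
15) 4809.16ms=21/2b +171.756ms=3/8b
16) 4980.916ms=87/8b +171.756ms=3/8b
17) 5152.672ms=45/4b +343.511ms=3/4b
Σ=12b of 12 (131bpm 3/4) — PASS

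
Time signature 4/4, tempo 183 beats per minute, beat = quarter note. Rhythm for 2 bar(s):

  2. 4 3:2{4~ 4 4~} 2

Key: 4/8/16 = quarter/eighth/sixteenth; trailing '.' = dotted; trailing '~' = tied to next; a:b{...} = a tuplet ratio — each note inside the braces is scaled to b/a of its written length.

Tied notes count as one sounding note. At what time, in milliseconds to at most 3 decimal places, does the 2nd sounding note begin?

note 2 onset = 3b = 983.607ms

1. 0.0ms @ 0 + 983.607ms (3)
2. 983.607ms @ 3 + 327.869ms (1)
3. 1311.475ms @ 4 + 437.158ms (4/3)
4. 1748.634ms @ 16/3 + 874.317ms (8/3)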